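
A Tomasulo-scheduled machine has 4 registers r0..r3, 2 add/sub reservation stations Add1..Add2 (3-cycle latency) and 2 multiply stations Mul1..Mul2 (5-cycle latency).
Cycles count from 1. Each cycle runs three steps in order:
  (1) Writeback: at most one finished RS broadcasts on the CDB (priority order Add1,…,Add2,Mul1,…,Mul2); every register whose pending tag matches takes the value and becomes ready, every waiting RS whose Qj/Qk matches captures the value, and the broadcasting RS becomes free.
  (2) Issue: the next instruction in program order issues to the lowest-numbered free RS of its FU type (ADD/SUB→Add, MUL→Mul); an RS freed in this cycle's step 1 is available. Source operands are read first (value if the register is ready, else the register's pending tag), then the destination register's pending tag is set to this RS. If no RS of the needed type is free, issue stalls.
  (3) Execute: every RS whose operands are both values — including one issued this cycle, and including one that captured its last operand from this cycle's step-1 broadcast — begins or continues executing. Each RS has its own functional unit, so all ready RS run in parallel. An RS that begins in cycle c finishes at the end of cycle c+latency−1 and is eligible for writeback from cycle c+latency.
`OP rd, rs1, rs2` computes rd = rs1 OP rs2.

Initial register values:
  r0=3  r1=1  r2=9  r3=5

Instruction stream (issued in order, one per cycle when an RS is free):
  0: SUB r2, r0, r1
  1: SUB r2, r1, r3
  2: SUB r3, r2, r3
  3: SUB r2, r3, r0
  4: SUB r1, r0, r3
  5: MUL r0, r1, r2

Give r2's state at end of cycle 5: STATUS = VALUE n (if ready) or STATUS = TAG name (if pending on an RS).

  c1: issue SUB r2<-Add1  regs: r0:3,r1:1,r2:Add1,r3:5
  c2: issue SUB r2<-Add2  regs: r0:3,r1:1,r2:Add2,r3:5
  c3: stall  regs: r0:3,r1:1,r2:Add2,r3:5
  c4: CDB Add1=2; issue SUB r3<-Add1  regs: r0:3,r1:1,r2:Add2,r3:Add1
  c5: CDB Add2=-4; issue SUB r2<-Add2  regs: r0:3,r1:1,r2:Add2,r3:Add1

STATUS = TAG Add2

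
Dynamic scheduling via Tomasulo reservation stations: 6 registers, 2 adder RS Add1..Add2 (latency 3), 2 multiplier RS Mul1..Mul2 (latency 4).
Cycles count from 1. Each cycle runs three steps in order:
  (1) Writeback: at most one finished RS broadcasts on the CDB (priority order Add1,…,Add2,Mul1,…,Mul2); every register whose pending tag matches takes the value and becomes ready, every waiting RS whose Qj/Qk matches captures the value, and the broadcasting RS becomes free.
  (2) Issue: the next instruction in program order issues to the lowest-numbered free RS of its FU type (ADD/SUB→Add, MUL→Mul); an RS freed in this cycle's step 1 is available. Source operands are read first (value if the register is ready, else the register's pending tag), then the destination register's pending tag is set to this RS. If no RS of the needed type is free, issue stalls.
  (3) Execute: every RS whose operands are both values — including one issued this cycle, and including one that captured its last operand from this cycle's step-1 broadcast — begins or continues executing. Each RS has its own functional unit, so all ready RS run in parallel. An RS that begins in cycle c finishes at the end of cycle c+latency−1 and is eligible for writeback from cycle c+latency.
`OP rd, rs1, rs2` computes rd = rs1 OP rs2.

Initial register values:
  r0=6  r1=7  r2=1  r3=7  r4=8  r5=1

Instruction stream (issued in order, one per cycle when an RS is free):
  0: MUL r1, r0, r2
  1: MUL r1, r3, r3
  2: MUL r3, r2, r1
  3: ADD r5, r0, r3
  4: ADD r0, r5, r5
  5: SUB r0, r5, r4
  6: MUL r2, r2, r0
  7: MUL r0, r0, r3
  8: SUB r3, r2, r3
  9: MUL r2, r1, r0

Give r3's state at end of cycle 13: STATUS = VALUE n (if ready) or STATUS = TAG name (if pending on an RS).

STATUS = VALUE 49

c1: issue MUL r1<-Mul1 | r0:6,r1:Mul1,r2:1,r3:7,r4:8,r5:1
c2: issue MUL r1<-Mul2 | r0:6,r1:Mul2,r2:1,r3:7,r4:8,r5:1
c3: stall | r0:6,r1:Mul2,r2:1,r3:7,r4:8,r5:1
c4: stall | r0:6,r1:Mul2,r2:1,r3:7,r4:8,r5:1
c5: CDB Mul1=6; issue MUL r3<-Mul1 | r0:6,r1:Mul2,r2:1,r3:Mul1,r4:8,r5:1
c6: CDB Mul2=49; issue ADD r5<-Add1 | r0:6,r1:49,r2:1,r3:Mul1,r4:8,r5:Add1
c7: issue ADD r0<-Add2 | r0:Add2,r1:49,r2:1,r3:Mul1,r4:8,r5:Add1
c8: stall | r0:Add2,r1:49,r2:1,r3:Mul1,r4:8,r5:Add1
c9: stall | r0:Add2,r1:49,r2:1,r3:Mul1,r4:8,r5:Add1
c10: CDB Mul1=49; stall | r0:Add2,r1:49,r2:1,r3:49,r4:8,r5:Add1
c11: stall | r0:Add2,r1:49,r2:1,r3:49,r4:8,r5:Add1
c12: stall | r0:Add2,r1:49,r2:1,r3:49,r4:8,r5:Add1
c13: CDB Add1=55; issue SUB r0<-Add1 | r0:Add1,r1:49,r2:1,r3:49,r4:8,r5:55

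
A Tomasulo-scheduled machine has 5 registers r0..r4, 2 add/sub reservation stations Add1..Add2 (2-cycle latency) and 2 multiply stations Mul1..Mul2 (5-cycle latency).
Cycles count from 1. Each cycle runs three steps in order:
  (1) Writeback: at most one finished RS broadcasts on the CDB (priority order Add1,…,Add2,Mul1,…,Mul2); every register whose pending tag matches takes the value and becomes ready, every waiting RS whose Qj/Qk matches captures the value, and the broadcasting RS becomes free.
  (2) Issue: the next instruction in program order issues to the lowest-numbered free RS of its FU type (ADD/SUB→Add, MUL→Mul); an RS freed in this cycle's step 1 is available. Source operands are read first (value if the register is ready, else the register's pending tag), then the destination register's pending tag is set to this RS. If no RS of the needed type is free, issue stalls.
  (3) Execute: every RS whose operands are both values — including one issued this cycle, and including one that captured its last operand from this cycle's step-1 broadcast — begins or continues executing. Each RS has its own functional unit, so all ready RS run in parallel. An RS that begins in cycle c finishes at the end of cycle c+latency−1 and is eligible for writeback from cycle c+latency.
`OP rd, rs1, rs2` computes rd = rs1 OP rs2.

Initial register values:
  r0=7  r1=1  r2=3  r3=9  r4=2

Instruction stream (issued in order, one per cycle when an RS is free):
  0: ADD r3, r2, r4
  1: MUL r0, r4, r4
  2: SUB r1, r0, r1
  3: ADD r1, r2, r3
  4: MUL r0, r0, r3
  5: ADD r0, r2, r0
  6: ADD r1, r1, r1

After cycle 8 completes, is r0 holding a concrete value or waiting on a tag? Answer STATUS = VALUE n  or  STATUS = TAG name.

STATUS = TAG Add2

c1: issue ADD r3<-Add1 | r0:7,r1:1,r2:3,r3:Add1,r4:2
c2: issue MUL r0<-Mul1 | r0:Mul1,r1:1,r2:3,r3:Add1,r4:2
c3: CDB Add1=5; issue SUB r1<-Add1 | r0:Mul1,r1:Add1,r2:3,r3:5,r4:2
c4: issue ADD r1<-Add2 | r0:Mul1,r1:Add2,r2:3,r3:5,r4:2
c5: issue MUL r0<-Mul2 | r0:Mul2,r1:Add2,r2:3,r3:5,r4:2
c6: CDB Add2=8; issue ADD r0<-Add2 | r0:Add2,r1:8,r2:3,r3:5,r4:2
c7: CDB Mul1=4; stall | r0:Add2,r1:8,r2:3,r3:5,r4:2
c8: stall | r0:Add2,r1:8,r2:3,r3:5,r4:2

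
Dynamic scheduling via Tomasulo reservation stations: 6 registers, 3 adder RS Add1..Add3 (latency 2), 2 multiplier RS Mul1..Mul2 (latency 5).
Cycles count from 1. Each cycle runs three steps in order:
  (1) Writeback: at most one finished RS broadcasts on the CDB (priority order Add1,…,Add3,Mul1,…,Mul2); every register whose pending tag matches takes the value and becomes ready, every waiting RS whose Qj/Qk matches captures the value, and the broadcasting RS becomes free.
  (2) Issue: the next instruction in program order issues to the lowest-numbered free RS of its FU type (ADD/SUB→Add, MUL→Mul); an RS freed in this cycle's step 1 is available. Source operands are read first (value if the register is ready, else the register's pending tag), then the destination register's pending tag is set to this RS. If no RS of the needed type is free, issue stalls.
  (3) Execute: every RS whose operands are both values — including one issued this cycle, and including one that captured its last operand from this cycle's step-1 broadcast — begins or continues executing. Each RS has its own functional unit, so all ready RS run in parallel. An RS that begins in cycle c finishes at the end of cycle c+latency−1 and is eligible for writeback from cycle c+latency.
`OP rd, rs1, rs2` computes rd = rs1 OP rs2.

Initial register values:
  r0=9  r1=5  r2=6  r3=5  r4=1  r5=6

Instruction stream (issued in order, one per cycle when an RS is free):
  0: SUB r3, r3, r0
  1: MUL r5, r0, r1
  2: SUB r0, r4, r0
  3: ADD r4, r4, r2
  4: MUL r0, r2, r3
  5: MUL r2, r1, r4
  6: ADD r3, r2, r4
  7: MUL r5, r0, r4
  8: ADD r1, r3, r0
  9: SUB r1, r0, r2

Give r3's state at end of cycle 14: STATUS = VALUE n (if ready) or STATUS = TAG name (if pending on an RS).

  c1: issue SUB r3<-Add1  regs: r0:9,r1:5,r2:6,r3:Add1,r4:1,r5:6
  c2: issue MUL r5<-Mul1  regs: r0:9,r1:5,r2:6,r3:Add1,r4:1,r5:Mul1
  c3: CDB Add1=-4; issue SUB r0<-Add1  regs: r0:Add1,r1:5,r2:6,r3:-4,r4:1,r5:Mul1
  c4: issue ADD r4<-Add2  regs: r0:Add1,r1:5,r2:6,r3:-4,r4:Add2,r5:Mul1
  c5: CDB Add1=-8; issue MUL r0<-Mul2  regs: r0:Mul2,r1:5,r2:6,r3:-4,r4:Add2,r5:Mul1
  c6: CDB Add2=7; stall  regs: r0:Mul2,r1:5,r2:6,r3:-4,r4:7,r5:Mul1
  c7: CDB Mul1=45; issue MUL r2<-Mul1  regs: r0:Mul2,r1:5,r2:Mul1,r3:-4,r4:7,r5:45
  c8: issue ADD r3<-Add1  regs: r0:Mul2,r1:5,r2:Mul1,r3:Add1,r4:7,r5:45
  c9: stall  regs: r0:Mul2,r1:5,r2:Mul1,r3:Add1,r4:7,r5:45
  c10: CDB Mul2=-24; issue MUL r5<-Mul2  regs: r0:-24,r1:5,r2:Mul1,r3:Add1,r4:7,r5:Mul2
  c11: issue ADD r1<-Add2  regs: r0:-24,r1:Add2,r2:Mul1,r3:Add1,r4:7,r5:Mul2
  c12: CDB Mul1=35; issue SUB r1<-Add3  regs: r0:-24,r1:Add3,r2:35,r3:Add1,r4:7,r5:Mul2
  c13: -  regs: r0:-24,r1:Add3,r2:35,r3:Add1,r4:7,r5:Mul2
  c14: CDB Add1=42  regs: r0:-24,r1:Add3,r2:35,r3:42,r4:7,r5:Mul2

STATUS = VALUE 42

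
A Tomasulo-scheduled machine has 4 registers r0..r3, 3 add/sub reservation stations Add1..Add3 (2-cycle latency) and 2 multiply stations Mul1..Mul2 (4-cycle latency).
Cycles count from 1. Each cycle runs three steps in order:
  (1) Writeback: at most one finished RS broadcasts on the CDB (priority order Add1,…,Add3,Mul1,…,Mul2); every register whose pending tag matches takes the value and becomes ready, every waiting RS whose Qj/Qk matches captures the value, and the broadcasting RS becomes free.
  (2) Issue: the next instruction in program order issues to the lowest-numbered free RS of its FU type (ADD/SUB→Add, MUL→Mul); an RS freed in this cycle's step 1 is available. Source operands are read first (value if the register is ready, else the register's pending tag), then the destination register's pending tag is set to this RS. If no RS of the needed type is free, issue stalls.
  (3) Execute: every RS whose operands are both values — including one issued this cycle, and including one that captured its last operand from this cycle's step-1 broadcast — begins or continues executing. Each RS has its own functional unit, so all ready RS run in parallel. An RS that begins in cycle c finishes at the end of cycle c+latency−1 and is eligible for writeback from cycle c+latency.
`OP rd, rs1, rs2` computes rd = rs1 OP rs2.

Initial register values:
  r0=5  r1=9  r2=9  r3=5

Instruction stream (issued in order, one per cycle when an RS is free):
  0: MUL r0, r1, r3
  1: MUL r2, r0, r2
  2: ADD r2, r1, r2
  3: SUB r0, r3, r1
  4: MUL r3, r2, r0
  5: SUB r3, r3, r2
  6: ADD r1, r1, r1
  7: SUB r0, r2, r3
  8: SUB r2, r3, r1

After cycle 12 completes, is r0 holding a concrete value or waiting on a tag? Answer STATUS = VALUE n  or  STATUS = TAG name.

cycle 1: issue MUL r0<-Mul1 // r0:Mul1,r1:9,r2:9,r3:5
cycle 2: issue MUL r2<-Mul2 // r0:Mul1,r1:9,r2:Mul2,r3:5
cycle 3: issue ADD r2<-Add1 // r0:Mul1,r1:9,r2:Add1,r3:5
cycle 4: issue SUB r0<-Add2 // r0:Add2,r1:9,r2:Add1,r3:5
cycle 5: CDB Mul1=45; issue MUL r3<-Mul1 // r0:Add2,r1:9,r2:Add1,r3:Mul1
cycle 6: CDB Add2=-4; issue SUB r3<-Add2 // r0:-4,r1:9,r2:Add1,r3:Add2
cycle 7: issue ADD r1<-Add3 // r0:-4,r1:Add3,r2:Add1,r3:Add2
cycle 8: stall // r0:-4,r1:Add3,r2:Add1,r3:Add2
cycle 9: CDB Add3=18; issue SUB r0<-Add3 // r0:Add3,r1:18,r2:Add1,r3:Add2
cycle 10: CDB Mul2=405; stall // r0:Add3,r1:18,r2:Add1,r3:Add2
cycle 11: stall // r0:Add3,r1:18,r2:Add1,r3:Add2
cycle 12: CDB Add1=414; issue SUB r2<-Add1 // r0:Add3,r1:18,r2:Add1,r3:Add2

STATUS = TAG Add3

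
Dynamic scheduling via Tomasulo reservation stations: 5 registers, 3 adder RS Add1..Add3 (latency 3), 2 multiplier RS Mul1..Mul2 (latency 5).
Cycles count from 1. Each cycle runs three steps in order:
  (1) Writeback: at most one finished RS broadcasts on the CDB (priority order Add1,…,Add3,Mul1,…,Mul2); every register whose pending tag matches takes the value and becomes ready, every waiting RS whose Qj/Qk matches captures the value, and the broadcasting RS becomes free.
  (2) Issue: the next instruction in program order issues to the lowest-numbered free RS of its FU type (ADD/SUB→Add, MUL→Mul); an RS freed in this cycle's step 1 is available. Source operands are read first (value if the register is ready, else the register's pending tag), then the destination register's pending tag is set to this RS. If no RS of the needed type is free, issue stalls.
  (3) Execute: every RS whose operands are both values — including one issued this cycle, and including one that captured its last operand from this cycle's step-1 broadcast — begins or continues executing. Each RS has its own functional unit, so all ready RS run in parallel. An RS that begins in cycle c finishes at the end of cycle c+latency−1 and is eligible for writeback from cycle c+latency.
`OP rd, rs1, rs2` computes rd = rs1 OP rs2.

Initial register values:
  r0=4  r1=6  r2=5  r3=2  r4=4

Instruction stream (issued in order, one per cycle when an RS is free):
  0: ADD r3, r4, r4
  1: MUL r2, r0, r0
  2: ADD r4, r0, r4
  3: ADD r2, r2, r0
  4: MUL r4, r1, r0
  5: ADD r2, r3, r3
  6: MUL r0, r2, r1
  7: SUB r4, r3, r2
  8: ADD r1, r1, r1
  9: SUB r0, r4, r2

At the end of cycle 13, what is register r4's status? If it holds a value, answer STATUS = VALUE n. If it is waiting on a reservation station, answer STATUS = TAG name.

STATUS = VALUE -8

cycle 1: issue ADD r3<-Add1 // r0:4,r1:6,r2:5,r3:Add1,r4:4
cycle 2: issue MUL r2<-Mul1 // r0:4,r1:6,r2:Mul1,r3:Add1,r4:4
cycle 3: issue ADD r4<-Add2 // r0:4,r1:6,r2:Mul1,r3:Add1,r4:Add2
cycle 4: CDB Add1=8; issue ADD r2<-Add1 // r0:4,r1:6,r2:Add1,r3:8,r4:Add2
cycle 5: issue MUL r4<-Mul2 // r0:4,r1:6,r2:Add1,r3:8,r4:Mul2
cycle 6: CDB Add2=8; issue ADD r2<-Add2 // r0:4,r1:6,r2:Add2,r3:8,r4:Mul2
cycle 7: CDB Mul1=16; issue MUL r0<-Mul1 // r0:Mul1,r1:6,r2:Add2,r3:8,r4:Mul2
cycle 8: issue SUB r4<-Add3 // r0:Mul1,r1:6,r2:Add2,r3:8,r4:Add3
cycle 9: CDB Add2=16; issue ADD r1<-Add2 // r0:Mul1,r1:Add2,r2:16,r3:8,r4:Add3
cycle 10: CDB Add1=20; issue SUB r0<-Add1 // r0:Add1,r1:Add2,r2:16,r3:8,r4:Add3
cycle 11: CDB Mul2=24 // r0:Add1,r1:Add2,r2:16,r3:8,r4:Add3
cycle 12: CDB Add2=12 // r0:Add1,r1:12,r2:16,r3:8,r4:Add3
cycle 13: CDB Add3=-8 // r0:Add1,r1:12,r2:16,r3:8,r4:-8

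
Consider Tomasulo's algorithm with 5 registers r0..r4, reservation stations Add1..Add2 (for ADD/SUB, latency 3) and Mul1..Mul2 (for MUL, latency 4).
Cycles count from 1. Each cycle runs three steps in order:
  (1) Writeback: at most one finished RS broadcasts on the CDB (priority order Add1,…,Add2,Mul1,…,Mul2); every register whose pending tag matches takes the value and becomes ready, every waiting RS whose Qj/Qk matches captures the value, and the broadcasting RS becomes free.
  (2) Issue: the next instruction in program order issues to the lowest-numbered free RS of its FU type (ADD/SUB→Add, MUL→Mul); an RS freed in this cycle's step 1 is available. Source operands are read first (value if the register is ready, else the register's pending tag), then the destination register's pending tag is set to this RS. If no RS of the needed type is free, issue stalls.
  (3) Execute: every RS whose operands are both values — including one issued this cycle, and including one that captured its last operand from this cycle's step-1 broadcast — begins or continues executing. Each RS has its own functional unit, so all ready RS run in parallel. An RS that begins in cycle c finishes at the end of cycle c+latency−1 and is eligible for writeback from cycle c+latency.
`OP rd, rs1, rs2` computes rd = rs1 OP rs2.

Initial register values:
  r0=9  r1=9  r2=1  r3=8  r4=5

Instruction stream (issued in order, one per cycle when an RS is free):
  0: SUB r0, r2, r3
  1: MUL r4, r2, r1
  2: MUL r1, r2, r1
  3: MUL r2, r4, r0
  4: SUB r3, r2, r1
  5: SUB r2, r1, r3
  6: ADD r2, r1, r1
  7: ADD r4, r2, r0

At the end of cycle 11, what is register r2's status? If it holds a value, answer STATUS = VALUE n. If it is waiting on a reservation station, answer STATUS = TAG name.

c1: issue SUB r0<-Add1 | r0:Add1,r1:9,r2:1,r3:8,r4:5
c2: issue MUL r4<-Mul1 | r0:Add1,r1:9,r2:1,r3:8,r4:Mul1
c3: issue MUL r1<-Mul2 | r0:Add1,r1:Mul2,r2:1,r3:8,r4:Mul1
c4: CDB Add1=-7; stall | r0:-7,r1:Mul2,r2:1,r3:8,r4:Mul1
c5: stall | r0:-7,r1:Mul2,r2:1,r3:8,r4:Mul1
c6: CDB Mul1=9; issue MUL r2<-Mul1 | r0:-7,r1:Mul2,r2:Mul1,r3:8,r4:9
c7: CDB Mul2=9; issue SUB r3<-Add1 | r0:-7,r1:9,r2:Mul1,r3:Add1,r4:9
c8: issue SUB r2<-Add2 | r0:-7,r1:9,r2:Add2,r3:Add1,r4:9
c9: stall | r0:-7,r1:9,r2:Add2,r3:Add1,r4:9
c10: CDB Mul1=-63; stall | r0:-7,r1:9,r2:Add2,r3:Add1,r4:9
c11: stall | r0:-7,r1:9,r2:Add2,r3:Add1,r4:9

STATUS = TAG Add2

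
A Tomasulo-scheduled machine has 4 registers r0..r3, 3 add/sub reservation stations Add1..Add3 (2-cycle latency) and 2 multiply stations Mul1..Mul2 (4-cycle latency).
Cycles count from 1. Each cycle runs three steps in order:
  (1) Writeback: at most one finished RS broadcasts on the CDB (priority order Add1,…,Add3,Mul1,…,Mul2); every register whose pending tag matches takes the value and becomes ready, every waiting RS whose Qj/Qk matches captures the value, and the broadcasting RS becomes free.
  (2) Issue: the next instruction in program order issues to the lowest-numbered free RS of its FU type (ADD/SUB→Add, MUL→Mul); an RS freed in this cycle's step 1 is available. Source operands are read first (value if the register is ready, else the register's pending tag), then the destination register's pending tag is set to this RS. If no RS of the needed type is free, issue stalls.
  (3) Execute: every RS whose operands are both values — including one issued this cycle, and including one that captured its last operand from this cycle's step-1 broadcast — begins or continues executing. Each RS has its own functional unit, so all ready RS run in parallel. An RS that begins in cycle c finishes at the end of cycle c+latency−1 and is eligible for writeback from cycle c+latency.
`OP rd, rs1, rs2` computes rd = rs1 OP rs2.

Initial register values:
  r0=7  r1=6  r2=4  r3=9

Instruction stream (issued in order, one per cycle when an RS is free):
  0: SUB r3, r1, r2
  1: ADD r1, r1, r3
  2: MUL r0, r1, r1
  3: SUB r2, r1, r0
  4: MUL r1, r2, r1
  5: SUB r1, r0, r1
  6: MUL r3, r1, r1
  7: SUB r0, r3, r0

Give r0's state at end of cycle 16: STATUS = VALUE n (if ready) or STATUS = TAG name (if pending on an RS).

c1: issue SUB r3<-Add1 | r0:7,r1:6,r2:4,r3:Add1
c2: issue ADD r1<-Add2 | r0:7,r1:Add2,r2:4,r3:Add1
c3: CDB Add1=2; issue MUL r0<-Mul1 | r0:Mul1,r1:Add2,r2:4,r3:2
c4: issue SUB r2<-Add1 | r0:Mul1,r1:Add2,r2:Add1,r3:2
c5: CDB Add2=8; issue MUL r1<-Mul2 | r0:Mul1,r1:Mul2,r2:Add1,r3:2
c6: issue SUB r1<-Add2 | r0:Mul1,r1:Add2,r2:Add1,r3:2
c7: stall | r0:Mul1,r1:Add2,r2:Add1,r3:2
c8: stall | r0:Mul1,r1:Add2,r2:Add1,r3:2
c9: CDB Mul1=64; issue MUL r3<-Mul1 | r0:64,r1:Add2,r2:Add1,r3:Mul1
c10: issue SUB r0<-Add3 | r0:Add3,r1:Add2,r2:Add1,r3:Mul1
c11: CDB Add1=-56 | r0:Add3,r1:Add2,r2:-56,r3:Mul1
c12: - | r0:Add3,r1:Add2,r2:-56,r3:Mul1
c13: - | r0:Add3,r1:Add2,r2:-56,r3:Mul1
c14: - | r0:Add3,r1:Add2,r2:-56,r3:Mul1
c15: CDB Mul2=-448 | r0:Add3,r1:Add2,r2:-56,r3:Mul1
c16: - | r0:Add3,r1:Add2,r2:-56,r3:Mul1

STATUS = TAG Add3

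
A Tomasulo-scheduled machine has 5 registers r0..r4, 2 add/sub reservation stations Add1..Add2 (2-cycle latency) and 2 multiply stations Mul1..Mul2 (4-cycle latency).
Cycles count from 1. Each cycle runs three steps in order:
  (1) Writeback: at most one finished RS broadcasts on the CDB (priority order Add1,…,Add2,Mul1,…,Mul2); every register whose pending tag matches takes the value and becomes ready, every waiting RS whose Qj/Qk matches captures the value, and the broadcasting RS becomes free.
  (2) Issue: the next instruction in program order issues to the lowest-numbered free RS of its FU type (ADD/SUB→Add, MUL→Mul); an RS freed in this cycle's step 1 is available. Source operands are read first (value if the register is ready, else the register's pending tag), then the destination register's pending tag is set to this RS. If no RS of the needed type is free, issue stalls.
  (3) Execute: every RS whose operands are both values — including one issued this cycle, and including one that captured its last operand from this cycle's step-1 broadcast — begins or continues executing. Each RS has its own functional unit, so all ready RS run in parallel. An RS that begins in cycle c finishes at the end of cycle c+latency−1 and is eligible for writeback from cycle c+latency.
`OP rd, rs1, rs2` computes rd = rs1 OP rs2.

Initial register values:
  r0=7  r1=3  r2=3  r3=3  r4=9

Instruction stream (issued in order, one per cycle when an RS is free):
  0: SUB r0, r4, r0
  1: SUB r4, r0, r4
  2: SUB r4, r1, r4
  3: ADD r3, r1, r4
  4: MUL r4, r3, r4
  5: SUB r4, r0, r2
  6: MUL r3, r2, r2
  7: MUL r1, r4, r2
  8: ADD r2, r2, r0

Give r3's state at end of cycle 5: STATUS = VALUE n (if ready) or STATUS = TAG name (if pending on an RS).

STATUS = TAG Add2

cycle 1: issue SUB r0<-Add1 // r0:Add1,r1:3,r2:3,r3:3,r4:9
cycle 2: issue SUB r4<-Add2 // r0:Add1,r1:3,r2:3,r3:3,r4:Add2
cycle 3: CDB Add1=2; issue SUB r4<-Add1 // r0:2,r1:3,r2:3,r3:3,r4:Add1
cycle 4: stall // r0:2,r1:3,r2:3,r3:3,r4:Add1
cycle 5: CDB Add2=-7; issue ADD r3<-Add2 // r0:2,r1:3,r2:3,r3:Add2,r4:Add1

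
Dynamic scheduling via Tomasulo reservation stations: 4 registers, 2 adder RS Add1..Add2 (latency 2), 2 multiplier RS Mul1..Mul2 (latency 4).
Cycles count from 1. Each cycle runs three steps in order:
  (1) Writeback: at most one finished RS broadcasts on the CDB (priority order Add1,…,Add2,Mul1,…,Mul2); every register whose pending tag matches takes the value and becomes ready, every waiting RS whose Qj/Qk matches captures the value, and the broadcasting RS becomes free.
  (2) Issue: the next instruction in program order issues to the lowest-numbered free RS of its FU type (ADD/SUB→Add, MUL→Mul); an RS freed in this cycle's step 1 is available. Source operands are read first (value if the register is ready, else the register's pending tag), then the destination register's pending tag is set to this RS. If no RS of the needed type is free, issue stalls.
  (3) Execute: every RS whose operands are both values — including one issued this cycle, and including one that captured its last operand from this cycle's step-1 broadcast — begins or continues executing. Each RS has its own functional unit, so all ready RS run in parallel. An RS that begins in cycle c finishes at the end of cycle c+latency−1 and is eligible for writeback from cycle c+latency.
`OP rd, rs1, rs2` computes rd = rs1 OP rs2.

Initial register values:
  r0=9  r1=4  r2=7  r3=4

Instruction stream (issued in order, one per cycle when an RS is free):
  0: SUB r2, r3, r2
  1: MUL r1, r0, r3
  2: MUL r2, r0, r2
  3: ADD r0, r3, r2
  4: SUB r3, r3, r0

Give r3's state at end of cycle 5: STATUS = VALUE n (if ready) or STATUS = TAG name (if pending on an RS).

STATUS = TAG Add2

cycle 1: issue SUB r2<-Add1 // r0:9,r1:4,r2:Add1,r3:4
cycle 2: issue MUL r1<-Mul1 // r0:9,r1:Mul1,r2:Add1,r3:4
cycle 3: CDB Add1=-3; issue MUL r2<-Mul2 // r0:9,r1:Mul1,r2:Mul2,r3:4
cycle 4: issue ADD r0<-Add1 // r0:Add1,r1:Mul1,r2:Mul2,r3:4
cycle 5: issue SUB r3<-Add2 // r0:Add1,r1:Mul1,r2:Mul2,r3:Add2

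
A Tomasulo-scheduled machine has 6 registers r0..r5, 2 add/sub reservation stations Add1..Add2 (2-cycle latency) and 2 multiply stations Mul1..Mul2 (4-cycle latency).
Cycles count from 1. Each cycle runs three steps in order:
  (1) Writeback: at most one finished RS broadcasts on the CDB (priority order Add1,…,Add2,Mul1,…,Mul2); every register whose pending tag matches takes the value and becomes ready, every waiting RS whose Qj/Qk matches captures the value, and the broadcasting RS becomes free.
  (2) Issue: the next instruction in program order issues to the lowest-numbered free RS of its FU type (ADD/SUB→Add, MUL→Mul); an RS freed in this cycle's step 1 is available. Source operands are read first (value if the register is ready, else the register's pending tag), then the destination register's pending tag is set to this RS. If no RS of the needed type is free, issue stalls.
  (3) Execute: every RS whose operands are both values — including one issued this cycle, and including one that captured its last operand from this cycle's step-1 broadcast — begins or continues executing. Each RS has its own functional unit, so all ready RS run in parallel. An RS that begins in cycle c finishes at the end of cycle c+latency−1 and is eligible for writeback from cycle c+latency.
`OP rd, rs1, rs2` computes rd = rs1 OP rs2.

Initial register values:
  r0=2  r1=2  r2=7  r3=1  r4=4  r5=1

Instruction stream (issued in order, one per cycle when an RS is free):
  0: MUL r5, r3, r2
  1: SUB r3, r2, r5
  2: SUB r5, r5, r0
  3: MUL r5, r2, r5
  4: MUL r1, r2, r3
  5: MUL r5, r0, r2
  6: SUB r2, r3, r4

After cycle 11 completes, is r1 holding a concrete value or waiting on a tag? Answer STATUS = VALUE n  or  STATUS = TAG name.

STATUS = VALUE 0

cycle 1: issue MUL r5<-Mul1 // r0:2,r1:2,r2:7,r3:1,r4:4,r5:Mul1
cycle 2: issue SUB r3<-Add1 // r0:2,r1:2,r2:7,r3:Add1,r4:4,r5:Mul1
cycle 3: issue SUB r5<-Add2 // r0:2,r1:2,r2:7,r3:Add1,r4:4,r5:Add2
cycle 4: issue MUL r5<-Mul2 // r0:2,r1:2,r2:7,r3:Add1,r4:4,r5:Mul2
cycle 5: CDB Mul1=7; issue MUL r1<-Mul1 // r0:2,r1:Mul1,r2:7,r3:Add1,r4:4,r5:Mul2
cycle 6: stall // r0:2,r1:Mul1,r2:7,r3:Add1,r4:4,r5:Mul2
cycle 7: CDB Add1=0; stall // r0:2,r1:Mul1,r2:7,r3:0,r4:4,r5:Mul2
cycle 8: CDB Add2=5; stall // r0:2,r1:Mul1,r2:7,r3:0,r4:4,r5:Mul2
cycle 9: stall // r0:2,r1:Mul1,r2:7,r3:0,r4:4,r5:Mul2
cycle 10: stall // r0:2,r1:Mul1,r2:7,r3:0,r4:4,r5:Mul2
cycle 11: CDB Mul1=0; issue MUL r5<-Mul1 // r0:2,r1:0,r2:7,r3:0,r4:4,r5:Mul1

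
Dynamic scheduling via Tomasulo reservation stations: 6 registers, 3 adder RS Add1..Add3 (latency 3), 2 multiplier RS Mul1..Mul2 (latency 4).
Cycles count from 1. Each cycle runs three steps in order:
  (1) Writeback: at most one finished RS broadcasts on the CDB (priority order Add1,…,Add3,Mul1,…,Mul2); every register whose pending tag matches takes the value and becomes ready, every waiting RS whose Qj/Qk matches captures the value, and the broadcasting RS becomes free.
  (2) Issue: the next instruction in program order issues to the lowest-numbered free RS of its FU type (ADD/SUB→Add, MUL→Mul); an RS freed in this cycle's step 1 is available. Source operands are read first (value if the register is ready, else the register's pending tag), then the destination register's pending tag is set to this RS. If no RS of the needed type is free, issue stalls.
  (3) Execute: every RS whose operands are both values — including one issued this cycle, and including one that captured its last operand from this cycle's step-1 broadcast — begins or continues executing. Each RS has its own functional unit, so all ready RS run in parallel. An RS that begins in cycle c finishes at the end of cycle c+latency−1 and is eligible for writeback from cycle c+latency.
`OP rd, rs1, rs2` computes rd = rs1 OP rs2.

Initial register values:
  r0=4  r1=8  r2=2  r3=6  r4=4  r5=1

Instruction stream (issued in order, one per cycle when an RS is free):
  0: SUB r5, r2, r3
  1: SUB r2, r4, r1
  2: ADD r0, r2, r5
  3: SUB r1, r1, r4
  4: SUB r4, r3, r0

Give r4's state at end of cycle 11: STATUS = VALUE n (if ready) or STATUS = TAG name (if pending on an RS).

STATUS = VALUE 14

  c1: issue SUB r5<-Add1  regs: r0:4,r1:8,r2:2,r3:6,r4:4,r5:Add1
  c2: issue SUB r2<-Add2  regs: r0:4,r1:8,r2:Add2,r3:6,r4:4,r5:Add1
  c3: issue ADD r0<-Add3  regs: r0:Add3,r1:8,r2:Add2,r3:6,r4:4,r5:Add1
  c4: CDB Add1=-4; issue SUB r1<-Add1  regs: r0:Add3,r1:Add1,r2:Add2,r3:6,r4:4,r5:-4
  c5: CDB Add2=-4; issue SUB r4<-Add2  regs: r0:Add3,r1:Add1,r2:-4,r3:6,r4:Add2,r5:-4
  c6: -  regs: r0:Add3,r1:Add1,r2:-4,r3:6,r4:Add2,r5:-4
  c7: CDB Add1=4  regs: r0:Add3,r1:4,r2:-4,r3:6,r4:Add2,r5:-4
  c8: CDB Add3=-8  regs: r0:-8,r1:4,r2:-4,r3:6,r4:Add2,r5:-4
  c9: -  regs: r0:-8,r1:4,r2:-4,r3:6,r4:Add2,r5:-4
  c10: -  regs: r0:-8,r1:4,r2:-4,r3:6,r4:Add2,r5:-4
  c11: CDB Add2=14  regs: r0:-8,r1:4,r2:-4,r3:6,r4:14,r5:-4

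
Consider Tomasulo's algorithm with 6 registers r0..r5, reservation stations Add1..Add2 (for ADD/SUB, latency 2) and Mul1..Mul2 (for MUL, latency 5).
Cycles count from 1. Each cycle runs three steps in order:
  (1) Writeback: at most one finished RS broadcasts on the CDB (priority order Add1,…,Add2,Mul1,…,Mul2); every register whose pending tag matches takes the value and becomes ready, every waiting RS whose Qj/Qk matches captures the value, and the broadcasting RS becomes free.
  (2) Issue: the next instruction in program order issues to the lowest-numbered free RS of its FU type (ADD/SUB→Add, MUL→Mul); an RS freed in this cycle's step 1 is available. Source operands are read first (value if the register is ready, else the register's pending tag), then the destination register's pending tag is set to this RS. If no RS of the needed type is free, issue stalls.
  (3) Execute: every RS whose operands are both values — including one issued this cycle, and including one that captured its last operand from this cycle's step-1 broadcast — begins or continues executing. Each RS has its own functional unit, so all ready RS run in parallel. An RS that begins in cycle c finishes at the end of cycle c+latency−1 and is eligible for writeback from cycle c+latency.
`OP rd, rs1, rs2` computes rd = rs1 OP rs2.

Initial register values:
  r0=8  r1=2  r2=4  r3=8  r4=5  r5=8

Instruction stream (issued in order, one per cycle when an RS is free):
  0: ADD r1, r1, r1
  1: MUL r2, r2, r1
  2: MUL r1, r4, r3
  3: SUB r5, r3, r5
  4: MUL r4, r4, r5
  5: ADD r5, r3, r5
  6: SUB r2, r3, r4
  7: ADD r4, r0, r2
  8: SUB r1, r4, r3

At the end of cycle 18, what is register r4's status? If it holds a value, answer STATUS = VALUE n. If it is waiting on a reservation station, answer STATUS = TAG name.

STATUS = VALUE 16

  c1: issue ADD r1<-Add1  regs: r0:8,r1:Add1,r2:4,r3:8,r4:5,r5:8
  c2: issue MUL r2<-Mul1  regs: r0:8,r1:Add1,r2:Mul1,r3:8,r4:5,r5:8
  c3: CDB Add1=4; issue MUL r1<-Mul2  regs: r0:8,r1:Mul2,r2:Mul1,r3:8,r4:5,r5:8
  c4: issue SUB r5<-Add1  regs: r0:8,r1:Mul2,r2:Mul1,r3:8,r4:5,r5:Add1
  c5: stall  regs: r0:8,r1:Mul2,r2:Mul1,r3:8,r4:5,r5:Add1
  c6: CDB Add1=0; stall  regs: r0:8,r1:Mul2,r2:Mul1,r3:8,r4:5,r5:0
  c7: stall  regs: r0:8,r1:Mul2,r2:Mul1,r3:8,r4:5,r5:0
  c8: CDB Mul1=16; issue MUL r4<-Mul1  regs: r0:8,r1:Mul2,r2:16,r3:8,r4:Mul1,r5:0
  c9: CDB Mul2=40; issue ADD r5<-Add1  regs: r0:8,r1:40,r2:16,r3:8,r4:Mul1,r5:Add1
  c10: issue SUB r2<-Add2  regs: r0:8,r1:40,r2:Add2,r3:8,r4:Mul1,r5:Add1
  c11: CDB Add1=8; issue ADD r4<-Add1  regs: r0:8,r1:40,r2:Add2,r3:8,r4:Add1,r5:8
  c12: stall  regs: r0:8,r1:40,r2:Add2,r3:8,r4:Add1,r5:8
  c13: CDB Mul1=0; stall  regs: r0:8,r1:40,r2:Add2,r3:8,r4:Add1,r5:8
  c14: stall  regs: r0:8,r1:40,r2:Add2,r3:8,r4:Add1,r5:8
  c15: CDB Add2=8; issue SUB r1<-Add2  regs: r0:8,r1:Add2,r2:8,r3:8,r4:Add1,r5:8
  c16: -  regs: r0:8,r1:Add2,r2:8,r3:8,r4:Add1,r5:8
  c17: CDB Add1=16  regs: r0:8,r1:Add2,r2:8,r3:8,r4:16,r5:8
  c18: -  regs: r0:8,r1:Add2,r2:8,r3:8,r4:16,r5:8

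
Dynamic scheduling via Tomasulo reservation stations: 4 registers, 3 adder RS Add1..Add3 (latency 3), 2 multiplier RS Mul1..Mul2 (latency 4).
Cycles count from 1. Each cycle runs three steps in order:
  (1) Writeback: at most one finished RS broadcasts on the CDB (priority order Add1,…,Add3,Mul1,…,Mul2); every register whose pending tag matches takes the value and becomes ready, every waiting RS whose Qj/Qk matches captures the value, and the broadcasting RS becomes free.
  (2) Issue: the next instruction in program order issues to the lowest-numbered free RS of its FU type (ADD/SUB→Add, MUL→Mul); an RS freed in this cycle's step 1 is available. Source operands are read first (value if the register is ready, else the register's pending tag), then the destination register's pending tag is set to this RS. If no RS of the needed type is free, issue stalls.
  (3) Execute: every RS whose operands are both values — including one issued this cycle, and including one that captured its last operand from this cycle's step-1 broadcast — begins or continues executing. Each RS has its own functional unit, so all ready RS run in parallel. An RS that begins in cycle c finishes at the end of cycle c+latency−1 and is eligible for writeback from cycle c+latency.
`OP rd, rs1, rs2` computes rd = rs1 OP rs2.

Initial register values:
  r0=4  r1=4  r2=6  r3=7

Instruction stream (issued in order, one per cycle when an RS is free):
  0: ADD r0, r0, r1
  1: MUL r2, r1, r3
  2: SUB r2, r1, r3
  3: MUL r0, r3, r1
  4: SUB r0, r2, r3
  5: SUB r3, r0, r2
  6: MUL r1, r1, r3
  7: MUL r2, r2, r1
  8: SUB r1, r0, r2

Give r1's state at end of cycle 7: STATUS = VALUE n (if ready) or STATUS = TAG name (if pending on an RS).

STATUS = TAG Mul1

cycle 1: issue ADD r0<-Add1 // r0:Add1,r1:4,r2:6,r3:7
cycle 2: issue MUL r2<-Mul1 // r0:Add1,r1:4,r2:Mul1,r3:7
cycle 3: issue SUB r2<-Add2 // r0:Add1,r1:4,r2:Add2,r3:7
cycle 4: CDB Add1=8; issue MUL r0<-Mul2 // r0:Mul2,r1:4,r2:Add2,r3:7
cycle 5: issue SUB r0<-Add1 // r0:Add1,r1:4,r2:Add2,r3:7
cycle 6: CDB Add2=-3; issue SUB r3<-Add2 // r0:Add1,r1:4,r2:-3,r3:Add2
cycle 7: CDB Mul1=28; issue MUL r1<-Mul1 // r0:Add1,r1:Mul1,r2:-3,r3:Add2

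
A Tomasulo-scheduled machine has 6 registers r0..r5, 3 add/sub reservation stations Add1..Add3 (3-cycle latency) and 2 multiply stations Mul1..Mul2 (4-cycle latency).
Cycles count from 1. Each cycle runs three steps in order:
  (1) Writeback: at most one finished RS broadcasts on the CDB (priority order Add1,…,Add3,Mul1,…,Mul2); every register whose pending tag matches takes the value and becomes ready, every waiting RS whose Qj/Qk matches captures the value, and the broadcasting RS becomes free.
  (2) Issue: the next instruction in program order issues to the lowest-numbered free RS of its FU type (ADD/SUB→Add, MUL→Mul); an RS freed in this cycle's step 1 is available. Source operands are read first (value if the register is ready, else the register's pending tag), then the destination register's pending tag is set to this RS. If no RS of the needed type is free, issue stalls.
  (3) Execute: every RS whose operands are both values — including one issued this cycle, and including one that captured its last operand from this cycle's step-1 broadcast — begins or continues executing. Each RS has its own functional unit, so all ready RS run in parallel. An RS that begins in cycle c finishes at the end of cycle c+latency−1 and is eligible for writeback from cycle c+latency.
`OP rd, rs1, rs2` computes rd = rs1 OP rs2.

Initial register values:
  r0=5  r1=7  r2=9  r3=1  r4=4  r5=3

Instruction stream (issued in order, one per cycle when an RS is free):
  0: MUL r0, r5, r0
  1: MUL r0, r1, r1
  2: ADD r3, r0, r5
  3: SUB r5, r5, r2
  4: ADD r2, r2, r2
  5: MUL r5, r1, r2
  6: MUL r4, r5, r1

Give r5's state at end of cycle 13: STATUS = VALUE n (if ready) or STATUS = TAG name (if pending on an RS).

STATUS = VALUE 126

c1: issue MUL r0<-Mul1 | r0:Mul1,r1:7,r2:9,r3:1,r4:4,r5:3
c2: issue MUL r0<-Mul2 | r0:Mul2,r1:7,r2:9,r3:1,r4:4,r5:3
c3: issue ADD r3<-Add1 | r0:Mul2,r1:7,r2:9,r3:Add1,r4:4,r5:3
c4: issue SUB r5<-Add2 | r0:Mul2,r1:7,r2:9,r3:Add1,r4:4,r5:Add2
c5: CDB Mul1=15; issue ADD r2<-Add3 | r0:Mul2,r1:7,r2:Add3,r3:Add1,r4:4,r5:Add2
c6: CDB Mul2=49; issue MUL r5<-Mul1 | r0:49,r1:7,r2:Add3,r3:Add1,r4:4,r5:Mul1
c7: CDB Add2=-6; issue MUL r4<-Mul2 | r0:49,r1:7,r2:Add3,r3:Add1,r4:Mul2,r5:Mul1
c8: CDB Add3=18 | r0:49,r1:7,r2:18,r3:Add1,r4:Mul2,r5:Mul1
c9: CDB Add1=52 | r0:49,r1:7,r2:18,r3:52,r4:Mul2,r5:Mul1
c10: - | r0:49,r1:7,r2:18,r3:52,r4:Mul2,r5:Mul1
c11: - | r0:49,r1:7,r2:18,r3:52,r4:Mul2,r5:Mul1
c12: CDB Mul1=126 | r0:49,r1:7,r2:18,r3:52,r4:Mul2,r5:126
c13: - | r0:49,r1:7,r2:18,r3:52,r4:Mul2,r5:126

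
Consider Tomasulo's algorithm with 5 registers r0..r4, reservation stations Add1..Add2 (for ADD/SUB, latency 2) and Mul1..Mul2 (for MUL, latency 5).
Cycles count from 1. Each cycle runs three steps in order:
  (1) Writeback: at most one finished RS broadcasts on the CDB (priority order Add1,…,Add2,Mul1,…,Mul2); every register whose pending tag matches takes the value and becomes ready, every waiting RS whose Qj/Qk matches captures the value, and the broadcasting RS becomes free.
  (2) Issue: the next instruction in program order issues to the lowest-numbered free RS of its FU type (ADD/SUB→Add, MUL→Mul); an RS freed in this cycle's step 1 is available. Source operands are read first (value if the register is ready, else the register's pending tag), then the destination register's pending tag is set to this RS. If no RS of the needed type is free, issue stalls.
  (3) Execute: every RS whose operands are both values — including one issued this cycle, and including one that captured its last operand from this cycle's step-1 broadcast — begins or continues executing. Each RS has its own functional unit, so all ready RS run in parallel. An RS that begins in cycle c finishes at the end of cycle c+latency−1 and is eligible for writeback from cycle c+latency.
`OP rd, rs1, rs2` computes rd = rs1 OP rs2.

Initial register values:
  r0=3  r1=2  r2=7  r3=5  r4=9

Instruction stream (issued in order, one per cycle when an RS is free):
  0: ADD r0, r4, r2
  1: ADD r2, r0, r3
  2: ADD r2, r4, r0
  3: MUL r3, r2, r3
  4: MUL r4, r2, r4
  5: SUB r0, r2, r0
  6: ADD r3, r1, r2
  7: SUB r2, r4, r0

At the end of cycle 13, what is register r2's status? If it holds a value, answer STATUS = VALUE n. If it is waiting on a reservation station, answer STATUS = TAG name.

STATUS = VALUE 216

c1: issue ADD r0<-Add1 | r0:Add1,r1:2,r2:7,r3:5,r4:9
c2: issue ADD r2<-Add2 | r0:Add1,r1:2,r2:Add2,r3:5,r4:9
c3: CDB Add1=16; issue ADD r2<-Add1 | r0:16,r1:2,r2:Add1,r3:5,r4:9
c4: issue MUL r3<-Mul1 | r0:16,r1:2,r2:Add1,r3:Mul1,r4:9
c5: CDB Add1=25; issue MUL r4<-Mul2 | r0:16,r1:2,r2:25,r3:Mul1,r4:Mul2
c6: CDB Add2=21; issue SUB r0<-Add1 | r0:Add1,r1:2,r2:25,r3:Mul1,r4:Mul2
c7: issue ADD r3<-Add2 | r0:Add1,r1:2,r2:25,r3:Add2,r4:Mul2
c8: CDB Add1=9; issue SUB r2<-Add1 | r0:9,r1:2,r2:Add1,r3:Add2,r4:Mul2
c9: CDB Add2=27 | r0:9,r1:2,r2:Add1,r3:27,r4:Mul2
c10: CDB Mul1=125 | r0:9,r1:2,r2:Add1,r3:27,r4:Mul2
c11: CDB Mul2=225 | r0:9,r1:2,r2:Add1,r3:27,r4:225
c12: - | r0:9,r1:2,r2:Add1,r3:27,r4:225
c13: CDB Add1=216 | r0:9,r1:2,r2:216,r3:27,r4:225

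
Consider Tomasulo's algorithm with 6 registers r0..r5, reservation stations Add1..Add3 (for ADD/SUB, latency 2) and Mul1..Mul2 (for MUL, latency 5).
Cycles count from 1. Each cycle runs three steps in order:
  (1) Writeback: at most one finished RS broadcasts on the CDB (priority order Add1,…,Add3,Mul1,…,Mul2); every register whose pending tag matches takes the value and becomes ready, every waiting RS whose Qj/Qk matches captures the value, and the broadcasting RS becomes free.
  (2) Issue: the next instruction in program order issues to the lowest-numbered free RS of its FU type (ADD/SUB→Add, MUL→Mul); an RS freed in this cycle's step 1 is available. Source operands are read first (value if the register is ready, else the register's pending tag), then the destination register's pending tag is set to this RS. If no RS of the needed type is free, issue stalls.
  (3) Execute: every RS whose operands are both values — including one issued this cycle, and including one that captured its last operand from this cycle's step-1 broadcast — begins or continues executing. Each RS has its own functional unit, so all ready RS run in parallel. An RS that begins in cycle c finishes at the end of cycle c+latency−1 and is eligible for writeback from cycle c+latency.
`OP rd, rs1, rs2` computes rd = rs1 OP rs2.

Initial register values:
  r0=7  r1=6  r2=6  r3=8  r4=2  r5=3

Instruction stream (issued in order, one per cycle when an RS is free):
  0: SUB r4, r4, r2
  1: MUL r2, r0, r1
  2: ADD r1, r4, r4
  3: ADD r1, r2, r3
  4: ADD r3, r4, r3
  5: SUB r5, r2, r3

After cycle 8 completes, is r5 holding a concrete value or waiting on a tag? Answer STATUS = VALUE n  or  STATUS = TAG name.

STATUS = TAG Add3

c1: issue SUB r4<-Add1 | r0:7,r1:6,r2:6,r3:8,r4:Add1,r5:3
c2: issue MUL r2<-Mul1 | r0:7,r1:6,r2:Mul1,r3:8,r4:Add1,r5:3
c3: CDB Add1=-4; issue ADD r1<-Add1 | r0:7,r1:Add1,r2:Mul1,r3:8,r4:-4,r5:3
c4: issue ADD r1<-Add2 | r0:7,r1:Add2,r2:Mul1,r3:8,r4:-4,r5:3
c5: CDB Add1=-8; issue ADD r3<-Add1 | r0:7,r1:Add2,r2:Mul1,r3:Add1,r4:-4,r5:3
c6: issue SUB r5<-Add3 | r0:7,r1:Add2,r2:Mul1,r3:Add1,r4:-4,r5:Add3
c7: CDB Add1=4 | r0:7,r1:Add2,r2:Mul1,r3:4,r4:-4,r5:Add3
c8: CDB Mul1=42 | r0:7,r1:Add2,r2:42,r3:4,r4:-4,r5:Add3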